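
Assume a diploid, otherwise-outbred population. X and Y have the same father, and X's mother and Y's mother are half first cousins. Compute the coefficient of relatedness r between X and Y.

0.265625

Relatedness sums over independent paths through distinct common ancestors.
X and Y are related in two ways: half-sibs through their shared father (r = 1/4) and half second cousins through their mothers (r = 1/64).
r = 1/4 + 1/64 = 17/64 = 0.265625.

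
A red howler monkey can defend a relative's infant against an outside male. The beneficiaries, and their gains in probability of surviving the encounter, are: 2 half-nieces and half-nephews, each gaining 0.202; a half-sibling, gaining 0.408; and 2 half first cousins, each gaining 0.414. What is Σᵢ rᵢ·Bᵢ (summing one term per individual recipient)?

0.20425

r to a half-niece or half-nephew = 1/8 (half-aunt/uncle↔niece/nephew: one path of length 3: r = (1/2)^3 = 1/8).
r to a half-sibling = 1/4 (half-sibs share one parent — one path of length 2: r = (1/2)^2 = 1/4).
r to a half first cousin = 0.0625 (half first cousins share one grandparent — one path of length 4: r = (1/2)^4 = 1/16).
Summing one r·B term per recipient: 2·0.125·0.202 + 1·0.25·0.408 + 2·0.0625·0.414 = 0.20425.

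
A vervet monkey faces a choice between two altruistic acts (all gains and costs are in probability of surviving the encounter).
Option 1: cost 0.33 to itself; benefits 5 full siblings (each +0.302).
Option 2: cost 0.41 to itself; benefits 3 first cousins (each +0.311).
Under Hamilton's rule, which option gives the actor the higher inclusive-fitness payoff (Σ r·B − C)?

Option 1

Option 1: r to a full sibling = 0.5.
Option 1: Σ r·B − C = (5·0.5·0.302) − 0.33 = 0.425.
Option 2: r to a first cousin = 0.125.
Option 2: Σ r·B − C = (3·0.125·0.311) − 0.41 = -0.293375.
Option 1 has the higher net inclusive-fitness payoff.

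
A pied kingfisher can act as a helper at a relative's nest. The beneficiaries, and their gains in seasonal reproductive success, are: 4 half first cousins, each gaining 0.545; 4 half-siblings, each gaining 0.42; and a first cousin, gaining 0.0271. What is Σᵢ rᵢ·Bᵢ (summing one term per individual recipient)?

r to a half first cousin = 0.0625 (half first cousins share one grandparent — one path of length 4: r = (1/2)^4 = 1/16).
r to a half-sibling = 1/4 (half-sibs share one parent — one path of length 2: r = (1/2)^2 = 1/4).
r to a first cousin = 0.125 (first cousins share one grandparent pair — two paths of length 4: r = 2·(1/2)^4 = 1/8).
Summing one r·B term per recipient: 4·0.0625·0.545 + 4·0.25·0.42 + 1·0.125·0.0271 = 0.5596375.

0.5596375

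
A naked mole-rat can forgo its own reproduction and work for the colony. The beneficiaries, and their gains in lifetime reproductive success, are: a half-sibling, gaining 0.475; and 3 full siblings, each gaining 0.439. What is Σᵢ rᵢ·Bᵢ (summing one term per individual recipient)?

r to a half-sibling = 0.25 (half-sibs share one parent — one path of length 2: r = (1/2)^2 = 1/4).
r to a full sibling = 1/2 (full sibs share both parents — two paths of length 2: r = 2·(1/2)^2 = 1/2).
Summing one r·B term per recipient: 1·0.25·0.475 + 3·0.5·0.439 = 0.77725.

0.77725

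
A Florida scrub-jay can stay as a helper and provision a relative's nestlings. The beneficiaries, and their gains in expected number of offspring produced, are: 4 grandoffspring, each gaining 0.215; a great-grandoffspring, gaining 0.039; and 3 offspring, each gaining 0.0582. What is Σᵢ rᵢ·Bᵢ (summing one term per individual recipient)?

0.307175

r to a grandoffspring = 1/4 (two parent–offspring links: r = (1/2)^2 = 1/4).
r to a great-grandoffspring = 1/8 (three parent–offspring links: r = (1/2)^3 = 1/8).
r to an offspring = 0.5 (one parent–offspring link: r = (1/2)^1 = 1/2).
Summing one r·B term per recipient: 4·0.25·0.215 + 1·0.125·0.039 + 3·0.5·0.0582 = 0.307175.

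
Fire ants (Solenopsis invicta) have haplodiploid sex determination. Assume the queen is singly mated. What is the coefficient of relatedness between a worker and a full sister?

0.75

Haplodiploid full sisters inherit their father's entire haploid genome identically (contributing 1/2) and on average half of their mother's contribution (1/2 · 1/2 = 1/4); r = 1/2 + 1/4 = 3/4.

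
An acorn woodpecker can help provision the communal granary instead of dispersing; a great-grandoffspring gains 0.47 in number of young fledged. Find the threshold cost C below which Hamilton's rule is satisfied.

r to a great-grandoffspring = 0.125 (three parent–offspring links: r = (1/2)^3 = 1/8).
Hamilton's rule: n·r·B > C, so the trait is favored while C < n·r·B = 1·0.125·0.47 = 0.05875.

0.05875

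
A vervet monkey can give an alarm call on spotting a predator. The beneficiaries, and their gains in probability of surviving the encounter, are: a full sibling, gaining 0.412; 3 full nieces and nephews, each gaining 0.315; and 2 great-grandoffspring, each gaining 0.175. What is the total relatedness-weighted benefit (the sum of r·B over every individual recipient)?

0.486

r to a full sibling = 1/2 (full sibs share both parents — two paths of length 2: r = 2·(1/2)^2 = 1/2).
r to a full niece or nephew = 0.25 (full aunt/uncle↔niece/nephew: two paths of length 3 through the shared grandparent pair: r = 2·(1/2)^3 = 1/4).
r to a great-grandoffspring = 1/8 (three parent–offspring links: r = (1/2)^3 = 1/8).
Summing one r·B term per recipient: 1·0.5·0.412 + 3·0.25·0.315 + 2·0.125·0.175 = 0.486.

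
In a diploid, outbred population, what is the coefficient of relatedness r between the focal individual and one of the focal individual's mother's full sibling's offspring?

Each parent–offspring link contributes a factor of 1/2, and independent paths through distinct common ancestors add.
First cousins share one grandparent pair — two paths of length 4: r = 2·(1/2)^4 = 1/8.

0.125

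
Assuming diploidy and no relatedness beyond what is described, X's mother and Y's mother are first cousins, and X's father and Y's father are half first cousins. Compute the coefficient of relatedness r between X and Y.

Wright's path rule: contributions from independent ancestry routes add.
X and Y are related in two ways: second cousins through their mothers (r = 1/32) and half second cousins through their fathers (r = 1/64).
r = 1/32 + 1/64 = 0.046875.

0.046875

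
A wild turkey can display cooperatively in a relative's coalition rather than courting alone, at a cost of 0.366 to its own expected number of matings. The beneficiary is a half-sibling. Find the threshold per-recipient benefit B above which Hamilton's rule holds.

r to a half-sibling = 1/4 (half-sibs share one parent — one path of length 2: r = (1/2)^2 = 1/4).
Hamilton's rule with n recipients of equal r: n·r·B > C, so B > C/(n·r) = 0.366/(1·0.25) = 1.464.

1.464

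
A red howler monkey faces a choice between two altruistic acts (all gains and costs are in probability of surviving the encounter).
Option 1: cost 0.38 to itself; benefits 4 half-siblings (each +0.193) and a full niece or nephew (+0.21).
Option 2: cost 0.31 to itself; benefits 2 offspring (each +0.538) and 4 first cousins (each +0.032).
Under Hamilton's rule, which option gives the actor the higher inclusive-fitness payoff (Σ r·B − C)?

Option 1: r to a half-sibling = 0.25.
Option 1: r to a full niece or nephew = 0.25.
Option 1: Σ r·B − C = (4·0.25·0.193 + 1·0.25·0.21) − 0.38 = -0.1345.
Option 2: r to an offspring = 0.5.
Option 2: r to a first cousin = 0.125.
Option 2: Σ r·B − C = (2·0.5·0.538 + 4·0.125·0.032) − 0.31 = 0.244.
Option 2 has the higher net inclusive-fitness payoff.

Option 2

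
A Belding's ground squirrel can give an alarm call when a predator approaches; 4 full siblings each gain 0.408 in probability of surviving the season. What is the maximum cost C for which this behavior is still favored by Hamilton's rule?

0.816

r to a full sibling = 0.5 (full sibs share both parents — two paths of length 2: r = 2·(1/2)^2 = 1/2).
Hamilton's rule: n·r·B > C, so the trait is favored while C < n·r·B = 4·0.5·0.408 = 0.816.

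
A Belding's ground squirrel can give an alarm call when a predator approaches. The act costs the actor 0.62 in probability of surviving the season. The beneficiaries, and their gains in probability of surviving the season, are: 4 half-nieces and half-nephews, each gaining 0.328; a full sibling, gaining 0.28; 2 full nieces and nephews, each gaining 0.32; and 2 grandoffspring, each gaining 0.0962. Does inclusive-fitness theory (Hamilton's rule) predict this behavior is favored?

No

Hamilton's rule: the trait is favored when the sum of r·B over every recipient exceeds the actor's cost C.
r to a half-niece or half-nephew = 1/8 (half-aunt/uncle↔niece/nephew: one path of length 3: r = (1/2)^3 = 1/8).
r to a full sibling = 0.5 (full sibs share both parents — two paths of length 2: r = 2·(1/2)^2 = 1/2).
r to a full niece or nephew = 0.25 (full aunt/uncle↔niece/nephew: two paths of length 3 through the shared grandparent pair: r = 2·(1/2)^3 = 1/4).
r to a grandoffspring = 0.25 (two parent–offspring links: r = (1/2)^2 = 1/4).
Summing one r·B term per recipient: 4·0.125·0.328 + 1·0.5·0.28 + 2·0.25·0.32 + 2·0.25·0.0962 = 0.5121.
0.5121 < 0.62: the indirect benefit is less than the cost.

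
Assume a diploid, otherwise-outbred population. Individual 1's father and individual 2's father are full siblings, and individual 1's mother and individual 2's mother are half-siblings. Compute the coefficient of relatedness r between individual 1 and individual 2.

0.1875

Independent pedigree routes through distinct common ancestors add.
Individual 1 and individual 2 are related in two ways: first cousins through their fathers (r = 1/8) and half first cousins through their mothers (r = 1/16).
r = 1/8 + 1/16 = 0.1875.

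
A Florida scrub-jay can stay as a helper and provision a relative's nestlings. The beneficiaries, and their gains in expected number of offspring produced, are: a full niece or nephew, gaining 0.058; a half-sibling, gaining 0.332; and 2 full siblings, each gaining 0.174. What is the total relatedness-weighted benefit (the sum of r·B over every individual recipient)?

0.2715

r to a full niece or nephew = 1/4 (full aunt/uncle↔niece/nephew: two paths of length 3 through the shared grandparent pair: r = 2·(1/2)^3 = 1/4).
r to a half-sibling = 1/4 (half-sibs share one parent — one path of length 2: r = (1/2)^2 = 1/4).
r to a full sibling = 0.5 (full sibs share both parents — two paths of length 2: r = 2·(1/2)^2 = 1/2).
Summing one r·B term per recipient: 1·0.25·0.058 + 1·0.25·0.332 + 2·0.5·0.174 = 0.2715.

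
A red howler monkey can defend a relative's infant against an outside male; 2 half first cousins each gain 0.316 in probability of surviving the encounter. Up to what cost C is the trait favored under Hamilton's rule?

0.0395

r to a half first cousin = 0.0625 (half first cousins share one grandparent — one path of length 4: r = (1/2)^4 = 1/16).
Hamilton's rule: n·r·B > C, so the trait is favored while C < n·r·B = 2·0.0625·0.316 = 0.0395.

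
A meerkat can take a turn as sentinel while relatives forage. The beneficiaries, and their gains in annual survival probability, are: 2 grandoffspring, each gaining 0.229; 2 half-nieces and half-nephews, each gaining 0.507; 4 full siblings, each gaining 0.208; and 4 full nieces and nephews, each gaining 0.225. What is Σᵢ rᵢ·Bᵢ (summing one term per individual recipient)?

0.88225

r to a grandoffspring = 0.25 (two parent–offspring links: r = (1/2)^2 = 1/4).
r to a half-niece or half-nephew = 0.125 (half-aunt/uncle↔niece/nephew: one path of length 3: r = (1/2)^3 = 1/8).
r to a full sibling = 0.5 (full sibs share both parents — two paths of length 2: r = 2·(1/2)^2 = 1/2).
r to a full niece or nephew = 1/4 (full aunt/uncle↔niece/nephew: two paths of length 3 through the shared grandparent pair: r = 2·(1/2)^3 = 1/4).
Summing one r·B term per recipient: 2·0.25·0.229 + 2·0.125·0.507 + 4·0.5·0.208 + 4·0.25·0.225 = 0.88225.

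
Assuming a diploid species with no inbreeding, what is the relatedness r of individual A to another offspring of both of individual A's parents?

0.5

Each parent–offspring link contributes a factor of 1/2, and independent paths through distinct common ancestors add.
Full sibs share both parents — two paths of length 2: r = 2·(1/2)^2 = 1/2.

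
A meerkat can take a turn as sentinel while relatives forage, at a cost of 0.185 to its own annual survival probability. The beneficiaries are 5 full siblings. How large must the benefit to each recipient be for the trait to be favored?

r to a full sibling = 1/2 (full sibs share both parents — two paths of length 2: r = 2·(1/2)^2 = 1/2).
Hamilton's rule with n recipients of equal r: n·r·B > C, so B > C/(n·r) = 0.185/(5·0.5) = 0.074.

0.074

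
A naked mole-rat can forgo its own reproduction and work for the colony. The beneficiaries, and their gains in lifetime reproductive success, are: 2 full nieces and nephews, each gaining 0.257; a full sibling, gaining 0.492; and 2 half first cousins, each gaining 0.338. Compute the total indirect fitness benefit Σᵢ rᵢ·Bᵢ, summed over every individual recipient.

r to a full niece or nephew = 1/4 (full aunt/uncle↔niece/nephew: two paths of length 3 through the shared grandparent pair: r = 2·(1/2)^3 = 1/4).
r to a full sibling = 1/2 (full sibs share both parents — two paths of length 2: r = 2·(1/2)^2 = 1/2).
r to a half first cousin = 1/16 (half first cousins share one grandparent — one path of length 4: r = (1/2)^4 = 1/16).
Summing one r·B term per recipient: 2·0.25·0.257 + 1·0.5·0.492 + 2·0.0625·0.338 = 0.41675.

0.41675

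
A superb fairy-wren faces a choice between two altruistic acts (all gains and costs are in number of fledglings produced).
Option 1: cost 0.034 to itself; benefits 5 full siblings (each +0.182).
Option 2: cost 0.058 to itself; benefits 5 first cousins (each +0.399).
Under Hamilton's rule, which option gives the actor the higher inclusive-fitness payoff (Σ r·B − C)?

Option 1: r to a full sibling = 0.5.
Option 1: Σ r·B − C = (5·0.5·0.182) − 0.034 = 0.421.
Option 2: r to a first cousin = 0.125.
Option 2: Σ r·B − C = (5·0.125·0.399) − 0.058 = 0.191375.
Option 1 has the higher net inclusive-fitness payoff.

Option 1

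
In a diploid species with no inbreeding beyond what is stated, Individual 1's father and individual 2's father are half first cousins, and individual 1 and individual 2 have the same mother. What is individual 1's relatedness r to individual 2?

Relatedness sums over independent paths through distinct common ancestors.
Individual 1 and individual 2 are related in two ways: half second cousins through their fathers (r = 1/64) and half-sibs through their shared mother (r = 1/4).
r = 1/64 + 1/4 = 17/64 = 0.265625.

0.265625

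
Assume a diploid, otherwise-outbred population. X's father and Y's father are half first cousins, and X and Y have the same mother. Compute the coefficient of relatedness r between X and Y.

With two independent routes of shared ancestry, r is the sum of the two contributions.
X and Y are related in two ways: half second cousins through their fathers (r = 1/64) and half-sibs through their shared mother (r = 1/4).
r = 1/64 + 1/4 = 0.265625.

0.265625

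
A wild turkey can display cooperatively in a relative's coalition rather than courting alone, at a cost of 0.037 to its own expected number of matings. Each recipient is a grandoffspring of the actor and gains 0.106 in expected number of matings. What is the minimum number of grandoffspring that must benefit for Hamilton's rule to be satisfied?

2

r to a grandoffspring = 0.25 (two parent–offspring links: r = (1/2)^2 = 1/4).
Hamilton's rule: n·r·B > C  ⇒  n > C/(r·B) = 0.037/(0.25·0.106) = 1.396.
The smallest integer exceeding 1.396 is 2.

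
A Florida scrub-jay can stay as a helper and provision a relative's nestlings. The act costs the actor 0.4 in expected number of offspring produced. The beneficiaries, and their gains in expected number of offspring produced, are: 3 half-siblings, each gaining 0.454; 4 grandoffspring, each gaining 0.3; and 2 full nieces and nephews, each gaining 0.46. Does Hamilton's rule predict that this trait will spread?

Yes

Hamilton's rule: the trait is favored when the sum of r·B over every recipient exceeds the actor's cost C.
r to a half-sibling = 1/4 (half-sibs share one parent — one path of length 2: r = (1/2)^2 = 1/4).
r to a grandoffspring = 1/4 (two parent–offspring links: r = (1/2)^2 = 1/4).
r to a full niece or nephew = 0.25 (full aunt/uncle↔niece/nephew: two paths of length 3 through the shared grandparent pair: r = 2·(1/2)^3 = 1/4).
Summing one r·B term per recipient: 3·0.25·0.454 + 4·0.25·0.3 + 2·0.25·0.46 = 0.8705.
0.8705 > 0.4: the indirect benefit exceeds the cost.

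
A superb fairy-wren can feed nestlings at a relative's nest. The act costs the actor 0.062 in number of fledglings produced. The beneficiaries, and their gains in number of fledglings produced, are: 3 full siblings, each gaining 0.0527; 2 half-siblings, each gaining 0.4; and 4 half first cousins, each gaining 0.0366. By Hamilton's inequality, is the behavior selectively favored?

Hamilton's rule: the trait is favored when the sum of r·B over every recipient exceeds the actor's cost C.
r to a full sibling = 1/2 (full sibs share both parents — two paths of length 2: r = 2·(1/2)^2 = 1/2).
r to a half-sibling = 1/4 (half-sibs share one parent — one path of length 2: r = (1/2)^2 = 1/4).
r to a half first cousin = 1/16 (half first cousins share one grandparent — one path of length 4: r = (1/2)^4 = 1/16).
Summing one r·B term per recipient: 3·0.5·0.0527 + 2·0.25·0.4 + 4·0.0625·0.0366 = 0.2882.
0.2882 > 0.062: the indirect benefit exceeds the cost.

Yes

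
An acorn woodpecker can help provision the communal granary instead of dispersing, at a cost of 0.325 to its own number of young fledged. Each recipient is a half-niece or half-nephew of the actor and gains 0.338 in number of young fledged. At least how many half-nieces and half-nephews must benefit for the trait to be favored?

r to a half-niece or half-nephew = 1/8 (half-aunt/uncle↔niece/nephew: one path of length 3: r = (1/2)^3 = 1/8).
Hamilton's rule: n·r·B > C  ⇒  n > C/(r·B) = 0.325/(0.125·0.338) = 7.692.
The smallest integer exceeding 7.692 is 8.

8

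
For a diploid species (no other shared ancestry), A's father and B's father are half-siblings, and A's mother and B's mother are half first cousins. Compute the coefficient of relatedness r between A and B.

0.078125

Relatedness sums over independent paths through distinct common ancestors.
A and B are related in two ways: half first cousins through their fathers (r = 1/16) and half second cousins through their mothers (r = 1/64).
r = 1/16 + 1/64 = 0.078125.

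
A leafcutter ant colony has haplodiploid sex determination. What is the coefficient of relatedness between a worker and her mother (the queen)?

0.5

One meiotic link between diploid queen and diploid daughter: r = 1/2.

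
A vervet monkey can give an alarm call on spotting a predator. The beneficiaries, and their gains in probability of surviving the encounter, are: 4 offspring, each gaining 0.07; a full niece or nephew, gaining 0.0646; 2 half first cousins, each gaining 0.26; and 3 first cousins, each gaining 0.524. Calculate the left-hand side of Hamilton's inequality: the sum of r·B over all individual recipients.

0.38515

r to an offspring = 1/2 (one parent–offspring link: r = (1/2)^1 = 1/2).
r to a full niece or nephew = 0.25 (full aunt/uncle↔niece/nephew: two paths of length 3 through the shared grandparent pair: r = 2·(1/2)^3 = 1/4).
r to a half first cousin = 1/16 (half first cousins share one grandparent — one path of length 4: r = (1/2)^4 = 1/16).
r to a first cousin = 0.125 (first cousins share one grandparent pair — two paths of length 4: r = 2·(1/2)^4 = 1/8).
Summing one r·B term per recipient: 4·0.5·0.07 + 1·0.25·0.0646 + 2·0.0625·0.26 + 3·0.125·0.524 = 0.38515.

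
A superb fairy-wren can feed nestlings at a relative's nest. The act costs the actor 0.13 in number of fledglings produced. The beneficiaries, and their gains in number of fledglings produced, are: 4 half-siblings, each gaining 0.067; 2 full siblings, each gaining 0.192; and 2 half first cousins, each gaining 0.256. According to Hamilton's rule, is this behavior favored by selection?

Hamilton's rule: the trait is favored when the sum of r·B over every recipient exceeds the actor's cost C.
r to a half-sibling = 1/4 (half-sibs share one parent — one path of length 2: r = (1/2)^2 = 1/4).
r to a full sibling = 1/2 (full sibs share both parents — two paths of length 2: r = 2·(1/2)^2 = 1/2).
r to a half first cousin = 1/16 (half first cousins share one grandparent — one path of length 4: r = (1/2)^4 = 1/16).
Summing one r·B term per recipient: 4·0.25·0.067 + 2·0.5·0.192 + 2·0.0625·0.256 = 0.291.
0.291 > 0.13: the indirect benefit exceeds the cost.

Yes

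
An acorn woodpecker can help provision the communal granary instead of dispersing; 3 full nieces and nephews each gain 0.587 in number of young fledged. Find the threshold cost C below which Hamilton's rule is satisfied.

r to a full niece or nephew = 1/4 (full aunt/uncle↔niece/nephew: two paths of length 3 through the shared grandparent pair: r = 2·(1/2)^3 = 1/4).
Hamilton's rule: n·r·B > C, so the trait is favored while C < n·r·B = 3·0.25·0.587 = 0.44025.

0.44025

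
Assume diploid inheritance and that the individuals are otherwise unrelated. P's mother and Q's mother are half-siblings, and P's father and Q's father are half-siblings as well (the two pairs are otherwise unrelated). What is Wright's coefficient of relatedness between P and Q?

0.125

With two independent routes of shared ancestry, r is the sum of the two contributions.
P and Q are related in two ways: half first cousins through their mothers (r = 1/16) and half first cousins through their fathers (r = 1/16).
r = 1/16 + 1/16 = 0.125.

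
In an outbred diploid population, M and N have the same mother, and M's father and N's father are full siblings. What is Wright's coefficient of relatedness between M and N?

Independent pedigree routes through distinct common ancestors add.
M and N are related in two ways: half-sibs through their shared mother (r = 1/4) and first cousins through their fathers (r = 1/8).
r = 1/4 + 1/8 = 0.375.

0.375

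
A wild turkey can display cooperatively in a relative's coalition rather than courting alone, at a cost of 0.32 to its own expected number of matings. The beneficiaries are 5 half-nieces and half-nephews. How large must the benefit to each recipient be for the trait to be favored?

r to a half-niece or half-nephew = 1/8 (half-aunt/uncle↔niece/nephew: one path of length 3: r = (1/2)^3 = 1/8).
Hamilton's rule with n recipients of equal r: n·r·B > C, so B > C/(n·r) = 0.32/(5·0.125) = 0.512.

0.512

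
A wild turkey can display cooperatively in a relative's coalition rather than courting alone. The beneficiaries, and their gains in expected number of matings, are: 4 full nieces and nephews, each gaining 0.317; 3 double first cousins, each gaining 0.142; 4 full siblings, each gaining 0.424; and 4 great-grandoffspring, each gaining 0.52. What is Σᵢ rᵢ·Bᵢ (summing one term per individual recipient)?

1.5315

r to a full niece or nephew = 0.25 (full aunt/uncle↔niece/nephew: two paths of length 3 through the shared grandparent pair: r = 2·(1/2)^3 = 1/4).
r to a double first cousin = 1/4 (double first cousins share both grandparent pairs — four paths of length 4: r = 4·(1/2)^4 = 1/4).
r to a full sibling = 1/2 (full sibs share both parents — two paths of length 2: r = 2·(1/2)^2 = 1/2).
r to a great-grandoffspring = 0.125 (three parent–offspring links: r = (1/2)^3 = 1/8).
Summing one r·B term per recipient: 4·0.25·0.317 + 3·0.25·0.142 + 4·0.5·0.424 + 4·0.125·0.52 = 1.5315.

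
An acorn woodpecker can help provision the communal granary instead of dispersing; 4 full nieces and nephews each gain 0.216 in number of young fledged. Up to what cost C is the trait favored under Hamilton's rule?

r to a full niece or nephew = 1/4 (full aunt/uncle↔niece/nephew: two paths of length 3 through the shared grandparent pair: r = 2·(1/2)^3 = 1/4).
Hamilton's rule: n·r·B > C, so the trait is favored while C < n·r·B = 4·0.25·0.216 = 0.216.

0.216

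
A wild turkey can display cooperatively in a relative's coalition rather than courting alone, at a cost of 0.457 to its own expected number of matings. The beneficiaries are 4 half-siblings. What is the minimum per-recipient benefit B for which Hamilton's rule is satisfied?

r to a half-sibling = 0.25 (half-sibs share one parent — one path of length 2: r = (1/2)^2 = 1/4).
Hamilton's rule with n recipients of equal r: n·r·B > C, so B > C/(n·r) = 0.457/(4·0.25) = 0.457.

0.457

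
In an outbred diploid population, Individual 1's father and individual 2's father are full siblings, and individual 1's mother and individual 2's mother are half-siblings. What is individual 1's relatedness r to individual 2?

0.1875

With two independent routes of shared ancestry, r is the sum of the two contributions.
Individual 1 and individual 2 are related in two ways: first cousins through their fathers (r = 1/8) and half first cousins through their mothers (r = 1/16).
r = 1/8 + 1/16 = 3/16 = 0.1875.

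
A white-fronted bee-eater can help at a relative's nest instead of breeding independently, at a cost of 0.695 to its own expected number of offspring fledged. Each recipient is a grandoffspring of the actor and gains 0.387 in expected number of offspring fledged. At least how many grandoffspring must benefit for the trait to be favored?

8

r to a grandoffspring = 1/4 (two parent–offspring links: r = (1/2)^2 = 1/4).
Hamilton's rule: n·r·B > C  ⇒  n > C/(r·B) = 0.695/(0.25·0.387) = 7.183.
The smallest integer exceeding 7.183 is 8.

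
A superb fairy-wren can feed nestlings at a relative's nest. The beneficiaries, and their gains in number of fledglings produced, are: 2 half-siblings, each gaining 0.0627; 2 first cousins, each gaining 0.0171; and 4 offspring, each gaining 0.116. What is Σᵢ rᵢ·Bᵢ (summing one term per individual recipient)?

0.267625

r to a half-sibling = 1/4 (half-sibs share one parent — one path of length 2: r = (1/2)^2 = 1/4).
r to a first cousin = 1/8 (first cousins share one grandparent pair — two paths of length 4: r = 2·(1/2)^4 = 1/8).
r to an offspring = 1/2 (one parent–offspring link: r = (1/2)^1 = 1/2).
Summing one r·B term per recipient: 2·0.25·0.0627 + 2·0.125·0.0171 + 4·0.5·0.116 = 0.267625.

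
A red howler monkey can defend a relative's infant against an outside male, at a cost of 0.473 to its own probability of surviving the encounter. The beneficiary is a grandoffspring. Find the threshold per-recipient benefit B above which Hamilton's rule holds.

1.892

r to a grandoffspring = 0.25 (two parent–offspring links: r = (1/2)^2 = 1/4).
Hamilton's rule with n recipients of equal r: n·r·B > C, so B > C/(n·r) = 0.473/(1·0.25) = 1.892.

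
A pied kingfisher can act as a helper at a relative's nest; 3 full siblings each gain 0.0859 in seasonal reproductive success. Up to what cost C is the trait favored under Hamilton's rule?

r to a full sibling = 1/2 (full sibs share both parents — two paths of length 2: r = 2·(1/2)^2 = 1/2).
Hamilton's rule: n·r·B > C, so the trait is favored while C < n·r·B = 3·0.5·0.0859 = 0.12885.

0.12885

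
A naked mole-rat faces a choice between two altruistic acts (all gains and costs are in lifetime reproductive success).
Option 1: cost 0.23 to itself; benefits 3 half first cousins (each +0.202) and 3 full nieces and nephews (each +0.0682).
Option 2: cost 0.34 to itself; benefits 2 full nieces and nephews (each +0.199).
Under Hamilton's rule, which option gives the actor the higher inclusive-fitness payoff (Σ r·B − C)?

Option 1

Option 1: r to a half first cousin = 0.0625.
Option 1: r to a full niece or nephew = 0.25.
Option 1: Σ r·B − C = (3·0.0625·0.202 + 3·0.25·0.0682) − 0.23 = -0.140975.
Option 2: r to a full niece or nephew = 0.25.
Option 2: Σ r·B − C = (2·0.25·0.199) − 0.34 = -0.2405.
Option 1 has the higher net inclusive-fitness payoff.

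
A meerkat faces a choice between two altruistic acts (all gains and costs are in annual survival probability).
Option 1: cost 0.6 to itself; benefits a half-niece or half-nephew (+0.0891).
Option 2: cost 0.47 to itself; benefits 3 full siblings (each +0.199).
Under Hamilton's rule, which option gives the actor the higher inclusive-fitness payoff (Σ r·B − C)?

Option 2

Option 1: r to a half-niece or half-nephew = 0.125.
Option 1: Σ r·B − C = (1·0.125·0.0891) − 0.6 = -0.5888625.
Option 2: r to a full sibling = 0.5.
Option 2: Σ r·B − C = (3·0.5·0.199) − 0.47 = -0.1715.
Option 2 has the higher net inclusive-fitness payoff.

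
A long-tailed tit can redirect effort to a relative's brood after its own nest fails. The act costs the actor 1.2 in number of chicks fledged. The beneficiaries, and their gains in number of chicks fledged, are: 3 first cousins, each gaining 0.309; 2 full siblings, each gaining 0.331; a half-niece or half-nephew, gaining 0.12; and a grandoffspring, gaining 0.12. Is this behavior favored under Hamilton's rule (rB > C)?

No

Hamilton's rule: the trait is favored when the sum of r·B over every recipient exceeds the actor's cost C.
r to a first cousin = 0.125 (first cousins share one grandparent pair — two paths of length 4: r = 2·(1/2)^4 = 1/8).
r to a full sibling = 0.5 (full sibs share both parents — two paths of length 2: r = 2·(1/2)^2 = 1/2).
r to a half-niece or half-nephew = 0.125 (half-aunt/uncle↔niece/nephew: one path of length 3: r = (1/2)^3 = 1/8).
r to a grandoffspring = 0.25 (two parent–offspring links: r = (1/2)^2 = 1/4).
Summing one r·B term per recipient: 3·0.125·0.309 + 2·0.5·0.331 + 1·0.125·0.12 + 1·0.25·0.12 = 0.491875.
0.491875 < 1.2: the indirect benefit is less than the cost.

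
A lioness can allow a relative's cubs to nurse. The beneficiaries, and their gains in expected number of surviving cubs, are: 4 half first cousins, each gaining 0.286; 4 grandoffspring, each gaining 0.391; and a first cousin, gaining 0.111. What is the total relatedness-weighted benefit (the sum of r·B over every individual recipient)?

0.476375

r to a half first cousin = 1/16 (half first cousins share one grandparent — one path of length 4: r = (1/2)^4 = 1/16).
r to a grandoffspring = 1/4 (two parent–offspring links: r = (1/2)^2 = 1/4).
r to a first cousin = 0.125 (first cousins share one grandparent pair — two paths of length 4: r = 2·(1/2)^4 = 1/8).
Summing one r·B term per recipient: 4·0.0625·0.286 + 4·0.25·0.391 + 1·0.125·0.111 = 0.476375.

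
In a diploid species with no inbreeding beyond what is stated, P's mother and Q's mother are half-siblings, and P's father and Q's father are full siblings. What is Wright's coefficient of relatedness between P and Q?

0.1875

Independent pedigree routes through distinct common ancestors add.
P and Q are related in two ways: half first cousins through their mothers (r = 1/16) and first cousins through their fathers (r = 1/8).
r = 1/16 + 1/8 = 0.1875.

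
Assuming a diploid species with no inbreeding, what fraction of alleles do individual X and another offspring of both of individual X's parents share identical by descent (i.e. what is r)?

Each parent–offspring link contributes a factor of 1/2, and independent paths through distinct common ancestors add.
Full sibs share both parents — two paths of length 2: r = 2·(1/2)^2 = 1/2.

0.5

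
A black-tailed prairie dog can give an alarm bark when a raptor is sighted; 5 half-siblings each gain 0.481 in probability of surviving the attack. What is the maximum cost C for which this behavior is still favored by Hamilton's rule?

0.60125

r to a half-sibling = 1/4 (half-sibs share one parent — one path of length 2: r = (1/2)^2 = 1/4).
Hamilton's rule: n·r·B > C, so the trait is favored while C < n·r·B = 5·0.25·0.481 = 0.60125.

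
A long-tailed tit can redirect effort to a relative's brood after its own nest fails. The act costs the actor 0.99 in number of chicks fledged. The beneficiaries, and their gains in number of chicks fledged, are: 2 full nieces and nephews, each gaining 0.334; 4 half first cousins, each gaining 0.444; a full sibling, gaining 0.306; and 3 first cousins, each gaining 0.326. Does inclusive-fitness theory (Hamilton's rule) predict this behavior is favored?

Hamilton's rule: the trait is favored when the sum of r·B over every recipient exceeds the actor's cost C.
r to a full niece or nephew = 1/4 (full aunt/uncle↔niece/nephew: two paths of length 3 through the shared grandparent pair: r = 2·(1/2)^3 = 1/4).
r to a half first cousin = 1/16 (half first cousins share one grandparent — one path of length 4: r = (1/2)^4 = 1/16).
r to a full sibling = 0.5 (full sibs share both parents — two paths of length 2: r = 2·(1/2)^2 = 1/2).
r to a first cousin = 0.125 (first cousins share one grandparent pair — two paths of length 4: r = 2·(1/2)^4 = 1/8).
Summing one r·B term per recipient: 2·0.25·0.334 + 4·0.0625·0.444 + 1·0.5·0.306 + 3·0.125·0.326 = 0.55325.
0.55325 < 0.99: the indirect benefit is less than the cost.

No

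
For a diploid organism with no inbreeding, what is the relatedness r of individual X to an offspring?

0.5

Each parent–offspring link contributes a factor of 1/2, and independent paths through distinct common ancestors add.
One parent–offspring link: r = (1/2)^1 = 1/2.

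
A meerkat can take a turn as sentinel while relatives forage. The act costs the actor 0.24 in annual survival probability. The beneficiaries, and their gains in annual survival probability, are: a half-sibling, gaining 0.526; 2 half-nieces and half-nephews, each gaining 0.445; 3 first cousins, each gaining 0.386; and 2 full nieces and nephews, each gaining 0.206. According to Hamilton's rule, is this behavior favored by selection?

Hamilton's rule: the trait is favored when the sum of r·B over every recipient exceeds the actor's cost C.
r to a half-sibling = 1/4 (half-sibs share one parent — one path of length 2: r = (1/2)^2 = 1/4).
r to a half-niece or half-nephew = 1/8 (half-aunt/uncle↔niece/nephew: one path of length 3: r = (1/2)^3 = 1/8).
r to a first cousin = 1/8 (first cousins share one grandparent pair — two paths of length 4: r = 2·(1/2)^4 = 1/8).
r to a full niece or nephew = 1/4 (full aunt/uncle↔niece/nephew: two paths of length 3 through the shared grandparent pair: r = 2·(1/2)^3 = 1/4).
Summing one r·B term per recipient: 1·0.25·0.526 + 2·0.125·0.445 + 3·0.125·0.386 + 2·0.25·0.206 = 0.4905.
0.4905 > 0.24: the indirect benefit exceeds the cost.

Yes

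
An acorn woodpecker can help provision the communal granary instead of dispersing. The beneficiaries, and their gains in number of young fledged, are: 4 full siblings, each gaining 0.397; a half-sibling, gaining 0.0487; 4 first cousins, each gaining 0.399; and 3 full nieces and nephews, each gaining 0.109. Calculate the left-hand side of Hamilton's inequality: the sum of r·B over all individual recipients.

1.087425

r to a full sibling = 0.5 (full sibs share both parents — two paths of length 2: r = 2·(1/2)^2 = 1/2).
r to a half-sibling = 0.25 (half-sibs share one parent — one path of length 2: r = (1/2)^2 = 1/4).
r to a first cousin = 1/8 (first cousins share one grandparent pair — two paths of length 4: r = 2·(1/2)^4 = 1/8).
r to a full niece or nephew = 0.25 (full aunt/uncle↔niece/nephew: two paths of length 3 through the shared grandparent pair: r = 2·(1/2)^3 = 1/4).
Summing one r·B term per recipient: 4·0.5·0.397 + 1·0.25·0.0487 + 4·0.125·0.399 + 3·0.25·0.109 = 1.087425.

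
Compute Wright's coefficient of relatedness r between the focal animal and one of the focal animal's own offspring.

Each parent–offspring link contributes a factor of 1/2, and independent paths through distinct common ancestors add.
One parent–offspring link: r = (1/2)^1 = 1/2.

0.5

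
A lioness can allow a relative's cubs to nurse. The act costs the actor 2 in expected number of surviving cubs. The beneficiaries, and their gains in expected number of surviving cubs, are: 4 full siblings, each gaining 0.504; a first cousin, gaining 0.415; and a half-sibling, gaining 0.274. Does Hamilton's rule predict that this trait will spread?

No

Hamilton's rule: the trait is favored when the sum of r·B over every recipient exceeds the actor's cost C.
r to a full sibling = 1/2 (full sibs share both parents — two paths of length 2: r = 2·(1/2)^2 = 1/2).
r to a first cousin = 0.125 (first cousins share one grandparent pair — two paths of length 4: r = 2·(1/2)^4 = 1/8).
r to a half-sibling = 1/4 (half-sibs share one parent — one path of length 2: r = (1/2)^2 = 1/4).
Summing one r·B term per recipient: 4·0.5·0.504 + 1·0.125·0.415 + 1·0.25·0.274 = 1.128375.
1.128375 < 2: the indirect benefit is less than the cost.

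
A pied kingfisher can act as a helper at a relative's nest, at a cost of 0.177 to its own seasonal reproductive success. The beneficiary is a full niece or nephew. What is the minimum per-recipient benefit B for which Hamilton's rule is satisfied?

0.708

r to a full niece or nephew = 0.25 (full aunt/uncle↔niece/nephew: two paths of length 3 through the shared grandparent pair: r = 2·(1/2)^3 = 1/4).
Hamilton's rule with n recipients of equal r: n·r·B > C, so B > C/(n·r) = 0.177/(1·0.25) = 0.708.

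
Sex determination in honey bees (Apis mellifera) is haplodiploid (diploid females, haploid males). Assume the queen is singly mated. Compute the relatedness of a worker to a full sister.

0.75

Haplodiploid full sisters inherit their father's entire haploid genome identically (contributing 1/2) and on average half of their mother's contribution (1/2 · 1/2 = 1/4); r = 1/2 + 1/4 = 3/4.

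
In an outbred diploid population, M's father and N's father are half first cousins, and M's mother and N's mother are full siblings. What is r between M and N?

0.140625

With two independent routes of shared ancestry, r is the sum of the two contributions.
M and N are related in two ways: half second cousins through their fathers (r = 1/64) and first cousins through their mothers (r = 1/8).
r = 1/64 + 1/8 = 0.140625.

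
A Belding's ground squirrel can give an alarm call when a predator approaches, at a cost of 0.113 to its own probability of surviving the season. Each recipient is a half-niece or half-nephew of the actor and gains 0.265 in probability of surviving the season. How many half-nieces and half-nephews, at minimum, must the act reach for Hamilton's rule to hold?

4

r to a half-niece or half-nephew = 1/8 (half-aunt/uncle↔niece/nephew: one path of length 3: r = (1/2)^3 = 1/8).
Hamilton's rule: n·r·B > C  ⇒  n > C/(r·B) = 0.113/(0.125·0.265) = 3.411.
The smallest integer exceeding 3.411 is 4.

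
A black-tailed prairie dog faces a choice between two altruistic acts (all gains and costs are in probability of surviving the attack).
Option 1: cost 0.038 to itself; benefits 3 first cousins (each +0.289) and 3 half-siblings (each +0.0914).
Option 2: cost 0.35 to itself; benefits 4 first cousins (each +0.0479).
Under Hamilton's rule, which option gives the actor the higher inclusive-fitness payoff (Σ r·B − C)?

Option 1

Option 1: r to a first cousin = 0.125.
Option 1: r to a half-sibling = 0.25.
Option 1: Σ r·B − C = (3·0.125·0.289 + 3·0.25·0.0914) − 0.038 = 0.138925.
Option 2: r to a first cousin = 0.125.
Option 2: Σ r·B − C = (4·0.125·0.0479) − 0.35 = -0.32605.
Option 1 has the higher net inclusive-fitness payoff.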